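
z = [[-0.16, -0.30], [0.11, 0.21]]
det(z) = -0.001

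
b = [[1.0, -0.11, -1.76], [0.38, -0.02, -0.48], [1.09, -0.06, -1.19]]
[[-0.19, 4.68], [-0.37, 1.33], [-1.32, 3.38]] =b@[[-2.83,0.52], [-1.31,0.11], [-1.42,-2.37]]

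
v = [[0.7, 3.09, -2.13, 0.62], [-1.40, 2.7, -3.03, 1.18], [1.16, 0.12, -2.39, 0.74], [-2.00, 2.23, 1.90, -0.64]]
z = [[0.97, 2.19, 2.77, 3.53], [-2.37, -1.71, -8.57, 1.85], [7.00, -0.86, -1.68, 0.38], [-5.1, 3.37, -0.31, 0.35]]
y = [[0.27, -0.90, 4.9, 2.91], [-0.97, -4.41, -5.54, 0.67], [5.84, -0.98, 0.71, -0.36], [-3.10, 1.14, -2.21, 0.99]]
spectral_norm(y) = 8.63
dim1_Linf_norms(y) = [4.9, 5.54, 5.84, 3.1]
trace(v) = 0.37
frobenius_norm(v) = 7.44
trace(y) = -2.44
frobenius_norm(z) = 14.20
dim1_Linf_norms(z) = [3.53, 8.57, 7.0, 5.1]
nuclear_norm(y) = 20.83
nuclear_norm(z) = 25.28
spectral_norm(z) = 9.82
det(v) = 1.99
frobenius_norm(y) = 11.72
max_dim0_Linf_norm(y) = 5.84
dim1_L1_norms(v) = [6.54, 8.31, 4.41, 6.77]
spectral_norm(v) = 5.95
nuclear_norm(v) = 11.78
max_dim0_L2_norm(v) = 4.8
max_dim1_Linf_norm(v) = 3.09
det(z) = 781.93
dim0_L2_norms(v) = [2.79, 4.67, 4.8, 1.65]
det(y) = 331.33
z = y + v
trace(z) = -2.07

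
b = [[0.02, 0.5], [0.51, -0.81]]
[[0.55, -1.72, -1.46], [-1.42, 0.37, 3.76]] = b @ [[-0.97,-4.45,2.57], [1.14,-3.26,-3.02]]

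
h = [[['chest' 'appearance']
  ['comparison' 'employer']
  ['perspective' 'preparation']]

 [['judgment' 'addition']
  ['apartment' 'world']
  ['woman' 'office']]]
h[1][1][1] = 'world'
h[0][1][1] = 'employer'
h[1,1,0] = 'apartment'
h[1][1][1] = 'world'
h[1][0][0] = 'judgment'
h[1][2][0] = 'woman'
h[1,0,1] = 'addition'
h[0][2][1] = 'preparation'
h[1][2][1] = 'office'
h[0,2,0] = 'perspective'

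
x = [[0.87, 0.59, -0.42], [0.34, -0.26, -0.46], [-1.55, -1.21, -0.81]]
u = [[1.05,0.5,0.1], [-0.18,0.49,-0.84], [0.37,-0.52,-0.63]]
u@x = [[0.93, 0.37, -0.75],  [1.31, 0.78, 0.53],  [1.12, 1.12, 0.59]]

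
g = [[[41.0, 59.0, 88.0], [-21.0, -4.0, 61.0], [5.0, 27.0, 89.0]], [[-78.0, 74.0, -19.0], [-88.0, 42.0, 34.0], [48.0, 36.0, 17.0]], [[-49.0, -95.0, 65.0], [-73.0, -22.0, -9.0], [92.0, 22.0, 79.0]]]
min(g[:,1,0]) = -88.0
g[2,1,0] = -73.0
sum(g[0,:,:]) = 345.0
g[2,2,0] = 92.0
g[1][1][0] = -88.0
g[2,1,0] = -73.0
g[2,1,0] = -73.0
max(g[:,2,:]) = 92.0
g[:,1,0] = [-21.0, -88.0, -73.0]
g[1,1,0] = -88.0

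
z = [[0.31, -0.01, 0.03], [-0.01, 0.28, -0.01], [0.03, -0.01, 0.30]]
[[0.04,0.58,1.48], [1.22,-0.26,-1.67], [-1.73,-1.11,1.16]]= z @ [[0.83, 2.23, 4.26], [4.17, -0.99, -5.68], [-5.7, -3.97, 3.26]]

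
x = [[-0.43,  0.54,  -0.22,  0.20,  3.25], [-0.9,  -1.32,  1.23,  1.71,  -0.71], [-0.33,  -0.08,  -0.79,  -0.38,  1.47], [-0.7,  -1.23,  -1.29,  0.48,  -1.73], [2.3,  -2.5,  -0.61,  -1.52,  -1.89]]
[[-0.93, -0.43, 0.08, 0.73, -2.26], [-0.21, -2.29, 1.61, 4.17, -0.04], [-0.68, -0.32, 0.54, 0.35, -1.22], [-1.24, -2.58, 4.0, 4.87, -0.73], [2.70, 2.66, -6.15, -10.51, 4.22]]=x @ [[0.66, 0.82, -1.98, -2.99, 0.76], [-0.27, 0.22, 0.64, 0.82, -0.43], [0.75, 0.78, -1.48, -1.37, 0.85], [-0.55, -1.27, 1.24, 2.26, -0.74], [-0.07, 0.07, -0.52, -0.54, -0.42]]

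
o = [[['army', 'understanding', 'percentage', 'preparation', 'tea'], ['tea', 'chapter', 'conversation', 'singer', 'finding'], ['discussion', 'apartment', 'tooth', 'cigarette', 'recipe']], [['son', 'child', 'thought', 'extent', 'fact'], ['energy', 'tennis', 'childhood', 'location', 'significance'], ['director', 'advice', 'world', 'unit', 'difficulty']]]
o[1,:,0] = ['son', 'energy', 'director']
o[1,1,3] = 'location'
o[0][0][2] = 'percentage'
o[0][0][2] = 'percentage'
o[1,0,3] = 'extent'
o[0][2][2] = 'tooth'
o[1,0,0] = 'son'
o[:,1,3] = ['singer', 'location']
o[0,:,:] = [['army', 'understanding', 'percentage', 'preparation', 'tea'], ['tea', 'chapter', 'conversation', 'singer', 'finding'], ['discussion', 'apartment', 'tooth', 'cigarette', 'recipe']]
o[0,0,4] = 'tea'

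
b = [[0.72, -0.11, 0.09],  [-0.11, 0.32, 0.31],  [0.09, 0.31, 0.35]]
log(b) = [[-0.49+0.12j, (-0.76+0.43j), 0.70-0.41j], [(-0.76+0.43j), (-3.14+1.6j), (2.56-1.51j)], [(0.7-0.41j), 2.56-1.51j, (-2.86+1.43j)]]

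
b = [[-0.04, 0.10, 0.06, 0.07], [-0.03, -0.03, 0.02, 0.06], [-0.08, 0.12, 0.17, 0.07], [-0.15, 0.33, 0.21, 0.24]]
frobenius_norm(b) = 0.56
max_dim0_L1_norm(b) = 0.58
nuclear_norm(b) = 0.71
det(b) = -0.00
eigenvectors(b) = [[-0.26,  0.22,  -0.89,  -0.23],  [-0.14,  -0.69,  0.03,  -0.19],  [-0.36,  0.21,  -0.31,  0.64],  [-0.89,  0.66,  -0.33,  -0.7]]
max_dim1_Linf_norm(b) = 0.33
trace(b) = 0.34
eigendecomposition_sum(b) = [[-0.05, 0.08, 0.08, 0.07],[-0.03, 0.04, 0.04, 0.04],[-0.07, 0.10, 0.11, 0.09],[-0.17, 0.25, 0.27, 0.24]] + [[0.00, 0.02, 0.00, -0.01], [-0.01, -0.07, -0.01, 0.02], [0.0, 0.02, 0.00, -0.0], [0.01, 0.07, 0.01, -0.02]] + [[0.00, 0.00, 0.00, -0.0], [-0.0, -0.0, -0.00, 0.00], [0.00, 0.0, 0.0, -0.0], [0.00, 0.00, 0.0, -0.00]] + [[0.01, 0.0, -0.02, 0.01],[0.0, 0.0, -0.02, 0.01],[-0.01, -0.00, 0.06, -0.02],[0.02, 0.01, -0.07, 0.02]]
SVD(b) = [[-0.26, 0.15, -0.03, -0.95], [-0.05, -0.18, 0.98, -0.05], [-0.4, -0.90, -0.19, -0.03], [-0.88, 0.38, 0.04, 0.29]] @ diag([0.5492447138977924, 0.0833474109637003, 0.07054072084306984, 0.002731308096895473]) @ [[0.32,-0.66,-0.49,-0.47], [0.17,0.45,-0.81,0.33], [-0.27,-0.6,-0.09,0.75], [-0.89,0.03,-0.31,-0.33]]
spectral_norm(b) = 0.55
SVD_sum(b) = [[-0.05, 0.09, 0.07, 0.07], [-0.01, 0.02, 0.01, 0.01], [-0.07, 0.15, 0.11, 0.10], [-0.15, 0.32, 0.24, 0.23]] + [[0.00, 0.01, -0.01, 0.00], [-0.00, -0.01, 0.01, -0.01], [-0.01, -0.03, 0.06, -0.02], [0.01, 0.01, -0.03, 0.01]] + [[0.0, 0.0, 0.00, -0.00], [-0.02, -0.04, -0.01, 0.05], [0.0, 0.01, 0.00, -0.01], [-0.0, -0.00, -0.00, 0.00]] + [[0.0, -0.00, 0.00, 0.0], [0.0, -0.0, 0.0, 0.0], [0.0, -0.00, 0.0, 0.0], [-0.0, 0.00, -0.0, -0.00]]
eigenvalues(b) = [0.33, -0.08, 0.0, 0.09]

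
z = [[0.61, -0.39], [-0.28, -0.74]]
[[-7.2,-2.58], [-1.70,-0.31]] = z @[[-8.32, -3.19], [5.45, 1.62]]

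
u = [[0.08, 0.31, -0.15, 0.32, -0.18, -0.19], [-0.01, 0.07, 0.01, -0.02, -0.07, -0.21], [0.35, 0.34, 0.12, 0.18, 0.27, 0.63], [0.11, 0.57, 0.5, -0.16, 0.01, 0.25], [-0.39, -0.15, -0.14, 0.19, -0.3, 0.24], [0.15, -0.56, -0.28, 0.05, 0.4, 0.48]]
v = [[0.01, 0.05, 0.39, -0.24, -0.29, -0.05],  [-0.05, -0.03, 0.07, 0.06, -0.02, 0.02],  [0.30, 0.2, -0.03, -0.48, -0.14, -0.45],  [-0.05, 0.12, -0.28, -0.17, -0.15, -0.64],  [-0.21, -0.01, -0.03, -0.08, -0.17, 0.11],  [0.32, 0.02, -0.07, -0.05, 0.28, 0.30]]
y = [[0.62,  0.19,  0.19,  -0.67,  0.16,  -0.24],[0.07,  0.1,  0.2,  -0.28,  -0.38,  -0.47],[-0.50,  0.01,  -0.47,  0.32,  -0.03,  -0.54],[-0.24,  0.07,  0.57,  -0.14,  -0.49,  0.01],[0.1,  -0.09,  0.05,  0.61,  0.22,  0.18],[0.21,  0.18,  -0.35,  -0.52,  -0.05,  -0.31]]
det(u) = 0.00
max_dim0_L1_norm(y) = 2.54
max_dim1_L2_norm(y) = 0.99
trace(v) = -0.09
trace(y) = 0.02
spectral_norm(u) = 1.10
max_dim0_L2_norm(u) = 0.94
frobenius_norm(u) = 1.72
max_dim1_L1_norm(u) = 1.92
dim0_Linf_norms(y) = [0.62, 0.19, 0.57, 0.67, 0.49, 0.54]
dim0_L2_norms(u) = [0.56, 0.94, 0.62, 0.45, 0.6, 0.91]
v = u @ y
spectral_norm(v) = 1.03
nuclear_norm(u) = 3.28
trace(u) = 0.29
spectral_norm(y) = 1.38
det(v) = 0.00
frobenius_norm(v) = 1.35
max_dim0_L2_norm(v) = 0.85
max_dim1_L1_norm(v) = 1.6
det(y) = 0.01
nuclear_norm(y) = 4.01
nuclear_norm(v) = 2.46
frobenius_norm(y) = 2.01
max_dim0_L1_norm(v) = 1.57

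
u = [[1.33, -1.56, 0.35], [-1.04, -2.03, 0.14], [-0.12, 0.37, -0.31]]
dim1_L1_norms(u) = [3.24, 3.21, 0.8]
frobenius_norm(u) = 3.13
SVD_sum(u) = [[0.02,-1.60,0.23], [0.03,-1.99,0.29], [-0.01,0.41,-0.06]] + [[1.30, 0.04, 0.16], [-1.07, -0.03, -0.13], [-0.14, -0.00, -0.02]] + [[0.0, -0.01, -0.04], [0.0, -0.00, -0.02], [0.03, -0.03, -0.23]]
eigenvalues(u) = [1.73, -2.49, -0.25]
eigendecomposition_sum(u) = [[1.58, -0.63, 0.23], [-0.44, 0.18, -0.06], [-0.17, 0.07, -0.02]] + [[-0.25, -0.93, 0.10], [-0.59, -2.2, 0.24], [0.09, 0.32, -0.03]] + [[0.00, 0.0, 0.02], [-0.00, -0.00, -0.03], [-0.03, -0.02, -0.25]]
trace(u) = -1.01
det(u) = 1.08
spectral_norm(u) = 2.61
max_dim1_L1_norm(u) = 3.24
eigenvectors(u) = [[-0.96, 0.39, -0.09], [0.27, 0.91, 0.13], [0.11, -0.13, 0.99]]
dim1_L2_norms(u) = [2.08, 2.29, 0.5]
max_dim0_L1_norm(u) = 3.96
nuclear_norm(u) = 4.56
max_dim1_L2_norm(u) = 2.29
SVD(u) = [[-0.62, 0.77, 0.17], [-0.77, -0.63, 0.07], [0.16, -0.08, 0.98]] @ diag([2.613002287260359, 1.7053662271781913, 0.24175416846903436]) @ [[-0.01, 0.99, -0.14], [0.99, 0.03, 0.12], [0.12, -0.14, -0.98]]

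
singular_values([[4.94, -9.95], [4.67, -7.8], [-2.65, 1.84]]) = [14.63, 1.54]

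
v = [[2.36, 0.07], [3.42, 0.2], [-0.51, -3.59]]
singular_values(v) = [4.33, 3.42]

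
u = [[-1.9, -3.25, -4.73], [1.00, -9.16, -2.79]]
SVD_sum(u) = [[-0.00, -4.49, -2.18],[-0.00, -8.51, -4.13]] + [[-1.90, 1.24, -2.55], [1.00, -0.65, 1.34]]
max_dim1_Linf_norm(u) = 9.16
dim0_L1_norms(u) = [2.9, 12.41, 7.52]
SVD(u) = [[-0.47, -0.88], [-0.88, 0.47]] @ diag([10.6940213183352, 3.856553907699503]) @ [[0.00, 0.90, 0.44], [0.56, -0.36, 0.75]]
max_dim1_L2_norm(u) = 9.63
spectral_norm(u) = 10.69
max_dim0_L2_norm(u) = 9.72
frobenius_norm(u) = 11.37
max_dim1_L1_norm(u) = 12.95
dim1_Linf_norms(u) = [4.73, 9.16]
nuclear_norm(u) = 14.55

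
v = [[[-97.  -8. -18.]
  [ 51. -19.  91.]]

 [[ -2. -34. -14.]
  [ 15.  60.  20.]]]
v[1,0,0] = -2.0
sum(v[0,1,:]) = 123.0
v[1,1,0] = 15.0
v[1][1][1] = 60.0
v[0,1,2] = 91.0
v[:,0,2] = [-18.0, -14.0]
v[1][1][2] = 20.0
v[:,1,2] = [91.0, 20.0]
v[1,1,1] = 60.0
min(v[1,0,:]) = -34.0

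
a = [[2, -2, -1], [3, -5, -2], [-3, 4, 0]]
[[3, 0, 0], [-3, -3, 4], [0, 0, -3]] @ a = [[6, -6, -3], [-27, 37, 9], [9, -12, 0]]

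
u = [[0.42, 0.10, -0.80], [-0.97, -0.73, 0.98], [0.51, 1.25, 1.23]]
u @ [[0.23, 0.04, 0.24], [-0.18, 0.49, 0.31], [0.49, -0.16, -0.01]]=[[-0.31, 0.19, 0.14], [0.39, -0.55, -0.47], [0.50, 0.44, 0.5]]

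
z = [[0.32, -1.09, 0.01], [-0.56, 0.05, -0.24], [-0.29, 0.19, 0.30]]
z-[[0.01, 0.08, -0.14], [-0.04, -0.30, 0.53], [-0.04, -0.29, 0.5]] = [[0.31, -1.17, 0.15],[-0.52, 0.35, -0.77],[-0.25, 0.48, -0.20]]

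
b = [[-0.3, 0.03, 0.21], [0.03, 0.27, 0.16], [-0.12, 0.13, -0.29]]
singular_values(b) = [0.41, 0.32, 0.28]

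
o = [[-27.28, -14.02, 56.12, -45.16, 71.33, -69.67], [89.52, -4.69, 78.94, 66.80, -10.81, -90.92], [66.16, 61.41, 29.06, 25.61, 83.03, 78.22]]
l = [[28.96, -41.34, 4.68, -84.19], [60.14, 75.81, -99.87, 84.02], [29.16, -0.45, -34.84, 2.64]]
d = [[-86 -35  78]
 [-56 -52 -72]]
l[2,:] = [29.16, -0.45, -34.84, 2.64]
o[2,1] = 61.41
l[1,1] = 75.81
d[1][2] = -72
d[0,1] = -35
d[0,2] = 78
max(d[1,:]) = -52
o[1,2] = 78.94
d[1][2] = -72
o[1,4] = -10.81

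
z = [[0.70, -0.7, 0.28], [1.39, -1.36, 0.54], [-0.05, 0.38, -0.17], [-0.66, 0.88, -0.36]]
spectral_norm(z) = 2.56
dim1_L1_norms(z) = [1.68, 3.29, 0.6, 1.9]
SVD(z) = [[-0.40, -0.13, 0.50], [-0.79, -0.33, 0.07], [0.14, -0.83, -0.48], [0.45, -0.44, 0.72]] @ diag([2.5625438383709542, 0.28366010820107185, 0.0024534551987992793]) @ [[-0.65, 0.70, -0.28], [-0.75, -0.58, 0.3], [0.05, 0.41, 0.91]]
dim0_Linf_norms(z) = [1.39, 1.36, 0.54]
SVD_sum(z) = [[0.67,-0.72,0.29], [1.32,-1.41,0.57], [-0.23,0.24,-0.1], [-0.75,0.81,-0.32]] + [[0.03, 0.02, -0.01], [0.07, 0.05, -0.03], [0.18, 0.14, -0.07], [0.09, 0.07, -0.04]] + [[0.0, 0.0, 0.0], [0.00, 0.0, 0.0], [-0.00, -0.0, -0.0], [0.00, 0.00, 0.0]]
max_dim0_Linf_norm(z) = 1.39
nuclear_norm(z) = 2.85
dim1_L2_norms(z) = [1.03, 2.02, 0.42, 1.16]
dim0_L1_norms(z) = [2.8, 3.32, 1.35]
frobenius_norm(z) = 2.58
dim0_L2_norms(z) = [1.69, 1.81, 0.73]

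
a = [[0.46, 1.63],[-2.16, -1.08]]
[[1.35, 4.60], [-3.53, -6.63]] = a @ [[1.42, 1.93], [0.43, 2.28]]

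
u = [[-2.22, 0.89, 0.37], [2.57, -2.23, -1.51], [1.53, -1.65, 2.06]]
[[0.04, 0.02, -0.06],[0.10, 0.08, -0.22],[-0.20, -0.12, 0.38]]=u@[[-0.05, -0.03, 0.09], [-0.04, -0.03, 0.08], [-0.09, -0.06, 0.18]]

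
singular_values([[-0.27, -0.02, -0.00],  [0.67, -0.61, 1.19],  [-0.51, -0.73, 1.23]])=[1.96, 0.88, 0.0]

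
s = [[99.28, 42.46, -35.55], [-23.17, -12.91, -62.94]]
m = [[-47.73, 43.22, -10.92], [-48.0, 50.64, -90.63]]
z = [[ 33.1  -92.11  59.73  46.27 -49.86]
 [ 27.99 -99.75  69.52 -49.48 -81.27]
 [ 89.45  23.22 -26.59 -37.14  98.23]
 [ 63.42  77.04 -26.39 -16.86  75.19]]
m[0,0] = -47.73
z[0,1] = -92.11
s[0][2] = -35.55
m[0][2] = -10.92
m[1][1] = 50.64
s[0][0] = 99.28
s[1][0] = -23.17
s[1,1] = -12.91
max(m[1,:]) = 50.64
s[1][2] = -62.94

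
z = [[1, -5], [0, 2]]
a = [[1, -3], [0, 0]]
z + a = [[2, -8], [0, 2]]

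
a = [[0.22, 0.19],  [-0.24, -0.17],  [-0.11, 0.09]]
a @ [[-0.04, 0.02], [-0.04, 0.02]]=[[-0.02,0.01], [0.02,-0.01], [0.0,-0.0]]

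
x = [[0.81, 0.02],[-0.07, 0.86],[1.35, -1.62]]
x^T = [[0.81, -0.07, 1.35], [0.02, 0.86, -1.62]]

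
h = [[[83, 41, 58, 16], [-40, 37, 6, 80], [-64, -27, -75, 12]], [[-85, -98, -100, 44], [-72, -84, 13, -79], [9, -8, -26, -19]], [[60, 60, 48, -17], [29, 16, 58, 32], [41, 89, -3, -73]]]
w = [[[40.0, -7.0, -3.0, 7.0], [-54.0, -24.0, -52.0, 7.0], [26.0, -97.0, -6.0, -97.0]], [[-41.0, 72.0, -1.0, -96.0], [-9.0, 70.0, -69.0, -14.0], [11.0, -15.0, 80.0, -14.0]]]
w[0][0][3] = 7.0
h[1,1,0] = -72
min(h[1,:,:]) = -100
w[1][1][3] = -14.0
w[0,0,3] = 7.0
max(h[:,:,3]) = 80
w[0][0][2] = -3.0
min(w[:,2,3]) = -97.0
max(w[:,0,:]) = 72.0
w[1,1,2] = -69.0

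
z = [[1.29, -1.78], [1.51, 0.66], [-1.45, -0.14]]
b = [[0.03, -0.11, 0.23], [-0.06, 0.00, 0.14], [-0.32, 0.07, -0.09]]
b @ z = [[-0.46, -0.16],[-0.28, 0.09],[-0.18, 0.63]]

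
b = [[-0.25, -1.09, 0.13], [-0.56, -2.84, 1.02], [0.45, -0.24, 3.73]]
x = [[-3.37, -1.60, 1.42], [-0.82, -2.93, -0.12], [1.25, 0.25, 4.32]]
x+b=[[-3.62, -2.69, 1.55], [-1.38, -5.77, 0.9], [1.70, 0.01, 8.05]]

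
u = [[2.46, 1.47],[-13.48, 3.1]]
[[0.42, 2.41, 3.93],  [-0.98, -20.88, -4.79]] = u@[[0.1, 1.39, 0.7], [0.12, -0.69, 1.5]]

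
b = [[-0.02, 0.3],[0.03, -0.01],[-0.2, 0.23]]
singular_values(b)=[0.41, 0.14]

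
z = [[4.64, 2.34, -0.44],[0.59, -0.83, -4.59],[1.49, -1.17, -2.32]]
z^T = [[4.64, 0.59, 1.49], [2.34, -0.83, -1.17], [-0.44, -4.59, -2.32]]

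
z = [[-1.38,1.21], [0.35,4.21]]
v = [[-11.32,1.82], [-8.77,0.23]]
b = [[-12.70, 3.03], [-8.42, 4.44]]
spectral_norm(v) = 14.41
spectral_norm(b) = 16.04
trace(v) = -11.09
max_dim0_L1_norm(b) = 21.12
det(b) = -30.88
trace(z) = 2.83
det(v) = 13.36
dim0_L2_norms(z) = [1.42, 4.38]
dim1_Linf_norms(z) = [1.38, 4.21]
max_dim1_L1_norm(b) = 15.73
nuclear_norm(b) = 17.97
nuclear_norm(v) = 15.33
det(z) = -6.23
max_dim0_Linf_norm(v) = 11.32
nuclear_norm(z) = 5.80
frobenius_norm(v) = 14.44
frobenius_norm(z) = 4.61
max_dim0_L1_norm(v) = 20.09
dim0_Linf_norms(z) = [1.38, 4.21]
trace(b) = -8.26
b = v + z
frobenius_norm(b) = 16.16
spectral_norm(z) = 4.38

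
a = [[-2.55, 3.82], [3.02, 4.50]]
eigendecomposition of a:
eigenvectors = [[-0.94, -0.41], [0.34, -0.91]]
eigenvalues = [-3.92, 5.87]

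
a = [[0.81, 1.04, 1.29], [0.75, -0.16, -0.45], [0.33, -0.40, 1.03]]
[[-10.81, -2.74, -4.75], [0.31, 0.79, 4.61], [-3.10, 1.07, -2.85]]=a @ [[-2.6, 0.38, 3.17], [-3.83, -2.74, -1.58], [-3.66, -0.15, -4.40]]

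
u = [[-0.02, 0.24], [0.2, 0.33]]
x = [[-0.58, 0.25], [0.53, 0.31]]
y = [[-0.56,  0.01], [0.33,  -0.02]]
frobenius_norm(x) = 0.88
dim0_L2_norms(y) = [0.65, 0.02]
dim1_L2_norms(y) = [0.56, 0.33]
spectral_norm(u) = 0.44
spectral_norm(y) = 0.65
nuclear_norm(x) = 1.18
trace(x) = -0.27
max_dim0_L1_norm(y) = 0.89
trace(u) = 0.31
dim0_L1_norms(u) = [0.22, 0.57]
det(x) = -0.31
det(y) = 0.01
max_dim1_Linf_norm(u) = 0.33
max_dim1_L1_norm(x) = 0.84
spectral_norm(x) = 0.79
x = y + u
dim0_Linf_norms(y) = [0.56, 0.02]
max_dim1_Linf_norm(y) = 0.56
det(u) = -0.05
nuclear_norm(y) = 0.66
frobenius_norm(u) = 0.45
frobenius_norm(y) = 0.65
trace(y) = -0.58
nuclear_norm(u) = 0.56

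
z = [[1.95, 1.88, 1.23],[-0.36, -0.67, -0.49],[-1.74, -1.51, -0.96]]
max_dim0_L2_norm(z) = 2.64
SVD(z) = [[-0.75, 0.07, 0.66], [0.22, -0.91, 0.35], [0.63, 0.4, 0.67]] @ diag([3.9752409119489736, 0.3084791010679222, 0.0005798029233009101]) @ [[-0.66, -0.63, -0.41], [-0.74, 0.46, 0.49], [0.12, -0.63, 0.77]]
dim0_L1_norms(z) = [4.05, 4.06, 2.68]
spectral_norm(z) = 3.98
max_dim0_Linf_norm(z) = 1.95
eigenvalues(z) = [0.85, -0.54, 0.0]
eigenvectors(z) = [[-0.69, -0.67, 0.12], [-0.07, 0.68, -0.63], [0.72, 0.3, 0.77]]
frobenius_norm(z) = 3.99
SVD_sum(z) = [[1.97,1.87,1.22],  [-0.57,-0.54,-0.35],  [-1.65,-1.57,-1.02]] + [[-0.02, 0.01, 0.01], [0.21, -0.13, -0.14], [-0.09, 0.06, 0.06]] + [[0.00, -0.00, 0.0], [0.00, -0.00, 0.0], [0.00, -0.0, 0.00]]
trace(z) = 0.32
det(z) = -0.00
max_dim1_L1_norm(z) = 5.06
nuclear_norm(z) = 4.28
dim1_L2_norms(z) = [2.97, 0.9, 2.5]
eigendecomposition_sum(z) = [[1.46,1.12,0.69], [0.14,0.11,0.07], [-1.52,-1.16,-0.71]] + [[0.49, 0.76, 0.54], [-0.50, -0.78, -0.56], [-0.22, -0.35, -0.25]] + [[0.00, 0.00, 0.00], [-0.00, -0.0, -0.0], [0.00, 0.0, 0.00]]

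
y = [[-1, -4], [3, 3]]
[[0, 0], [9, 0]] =y @ [[4, 0], [-1, 0]]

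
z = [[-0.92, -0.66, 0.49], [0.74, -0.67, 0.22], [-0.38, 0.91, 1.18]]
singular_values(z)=[1.65, 1.19, 0.89]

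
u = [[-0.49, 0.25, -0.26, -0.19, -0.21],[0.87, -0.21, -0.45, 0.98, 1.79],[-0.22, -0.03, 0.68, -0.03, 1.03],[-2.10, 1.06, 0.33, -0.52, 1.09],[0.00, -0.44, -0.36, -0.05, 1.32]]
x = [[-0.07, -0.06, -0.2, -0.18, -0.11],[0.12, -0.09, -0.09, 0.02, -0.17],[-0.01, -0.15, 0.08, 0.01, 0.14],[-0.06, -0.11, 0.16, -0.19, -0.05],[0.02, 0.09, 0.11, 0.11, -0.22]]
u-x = [[-0.42, 0.31, -0.06, -0.01, -0.1], [0.75, -0.12, -0.36, 0.96, 1.96], [-0.21, 0.12, 0.6, -0.04, 0.89], [-2.04, 1.17, 0.17, -0.33, 1.14], [-0.02, -0.53, -0.47, -0.16, 1.54]]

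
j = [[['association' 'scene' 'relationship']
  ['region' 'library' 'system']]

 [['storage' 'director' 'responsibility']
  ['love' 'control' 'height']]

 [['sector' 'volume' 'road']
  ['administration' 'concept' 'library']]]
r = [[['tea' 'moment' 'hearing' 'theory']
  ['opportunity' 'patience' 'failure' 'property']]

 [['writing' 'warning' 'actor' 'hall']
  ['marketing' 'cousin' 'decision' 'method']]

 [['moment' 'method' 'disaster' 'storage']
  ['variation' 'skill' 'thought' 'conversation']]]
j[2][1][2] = 'library'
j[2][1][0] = 'administration'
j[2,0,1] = 'volume'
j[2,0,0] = 'sector'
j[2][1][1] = 'concept'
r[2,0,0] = 'moment'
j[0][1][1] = 'library'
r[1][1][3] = 'method'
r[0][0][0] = 'tea'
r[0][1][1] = 'patience'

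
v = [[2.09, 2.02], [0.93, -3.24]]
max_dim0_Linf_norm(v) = 3.24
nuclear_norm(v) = 6.09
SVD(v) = [[-0.59, 0.81], [0.81, 0.59]] @ diag([3.8381999852564004, 2.2537126864748678]) @ [[-0.13, -0.99], [0.99, -0.13]]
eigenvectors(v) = [[0.99, -0.34], [0.16, 0.94]]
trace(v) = -1.15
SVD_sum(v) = [[0.29, 2.25], [-0.39, -3.07]] + [[1.8, -0.23], [1.32, -0.17]]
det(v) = -8.65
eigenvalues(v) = [2.42, -3.57]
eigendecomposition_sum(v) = [[2.29, 0.82],[0.38, 0.13]] + [[-0.20,1.20], [0.55,-3.37]]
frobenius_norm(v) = 4.45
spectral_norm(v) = 3.84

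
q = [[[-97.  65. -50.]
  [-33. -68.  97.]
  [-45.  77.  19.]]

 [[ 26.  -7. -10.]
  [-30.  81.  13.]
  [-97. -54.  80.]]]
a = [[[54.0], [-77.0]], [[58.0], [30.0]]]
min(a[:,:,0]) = -77.0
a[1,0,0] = 58.0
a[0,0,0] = 54.0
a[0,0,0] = 54.0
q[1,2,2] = 80.0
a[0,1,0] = -77.0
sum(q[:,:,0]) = -276.0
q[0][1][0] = -33.0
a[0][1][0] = -77.0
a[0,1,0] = -77.0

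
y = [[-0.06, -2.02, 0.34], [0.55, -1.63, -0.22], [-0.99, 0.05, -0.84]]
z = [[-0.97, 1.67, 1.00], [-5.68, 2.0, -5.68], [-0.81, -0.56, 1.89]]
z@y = [[-0.01, -0.71, -1.54], [7.06, 7.93, 2.4], [-2.13, 2.64, -1.74]]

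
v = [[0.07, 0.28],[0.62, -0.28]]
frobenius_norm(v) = 0.74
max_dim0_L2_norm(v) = 0.62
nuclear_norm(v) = 0.97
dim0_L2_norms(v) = [0.62, 0.4]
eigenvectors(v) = [[0.71, -0.41], [0.70, 0.91]]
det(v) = -0.19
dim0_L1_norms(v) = [0.69, 0.56]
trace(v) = -0.21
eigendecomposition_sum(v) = [[0.24, 0.11], [0.24, 0.11]] + [[-0.17,  0.17], [0.38,  -0.39]]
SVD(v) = [[0.09, -1.00], [-1.0, -0.09]] @ diag([0.6826426099225801, 0.28301778586881826]) @ [[-0.9, 0.45], [-0.45, -0.90]]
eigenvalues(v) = [0.35, -0.56]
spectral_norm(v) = 0.68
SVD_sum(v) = [[-0.06, 0.03], [0.61, -0.3]] + [[0.13, 0.25], [0.01, 0.02]]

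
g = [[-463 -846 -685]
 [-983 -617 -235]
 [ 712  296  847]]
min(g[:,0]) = -983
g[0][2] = -685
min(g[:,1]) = -846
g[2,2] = 847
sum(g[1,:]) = -1835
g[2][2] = 847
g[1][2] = -235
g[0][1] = -846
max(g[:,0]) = 712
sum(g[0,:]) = -1994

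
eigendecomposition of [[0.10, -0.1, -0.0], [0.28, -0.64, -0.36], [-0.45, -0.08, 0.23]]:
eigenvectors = [[(0.17-0.2j), 0.17+0.20j, (0.13+0j)], [(-0.34-0.03j), -0.34+0.03j, 0.98+0.00j], [(0.9+0j), 0.90-0.00j, (0.15+0j)]]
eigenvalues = [(0.17+0.1j), (0.17-0.1j), (-0.66+0j)]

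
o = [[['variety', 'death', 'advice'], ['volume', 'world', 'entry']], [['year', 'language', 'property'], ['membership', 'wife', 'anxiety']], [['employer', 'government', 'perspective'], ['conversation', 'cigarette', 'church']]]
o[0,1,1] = 'world'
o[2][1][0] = 'conversation'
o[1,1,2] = 'anxiety'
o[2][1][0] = 'conversation'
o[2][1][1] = 'cigarette'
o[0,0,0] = 'variety'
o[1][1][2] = 'anxiety'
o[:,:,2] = [['advice', 'entry'], ['property', 'anxiety'], ['perspective', 'church']]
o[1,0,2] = 'property'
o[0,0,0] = 'variety'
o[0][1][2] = 'entry'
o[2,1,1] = 'cigarette'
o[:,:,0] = [['variety', 'volume'], ['year', 'membership'], ['employer', 'conversation']]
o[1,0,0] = 'year'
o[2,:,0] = ['employer', 'conversation']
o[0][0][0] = 'variety'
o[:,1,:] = [['volume', 'world', 'entry'], ['membership', 'wife', 'anxiety'], ['conversation', 'cigarette', 'church']]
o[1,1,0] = 'membership'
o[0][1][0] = 'volume'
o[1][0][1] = 'language'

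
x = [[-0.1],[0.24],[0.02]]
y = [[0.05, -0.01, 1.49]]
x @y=[[-0.01, 0.00, -0.15], [0.01, -0.00, 0.36], [0.0, -0.00, 0.03]]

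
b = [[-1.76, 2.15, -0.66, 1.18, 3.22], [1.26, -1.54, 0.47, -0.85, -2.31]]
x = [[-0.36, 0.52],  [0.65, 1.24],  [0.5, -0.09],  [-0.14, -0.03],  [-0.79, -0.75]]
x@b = [[1.29, -1.57, 0.48, -0.87, -2.36], [0.42, -0.51, 0.15, -0.29, -0.77], [-0.99, 1.21, -0.37, 0.67, 1.82], [0.21, -0.25, 0.08, -0.14, -0.38], [0.45, -0.54, 0.17, -0.29, -0.81]]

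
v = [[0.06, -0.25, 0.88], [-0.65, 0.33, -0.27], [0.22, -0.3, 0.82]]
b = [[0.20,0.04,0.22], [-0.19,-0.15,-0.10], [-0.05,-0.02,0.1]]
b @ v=[[0.03, -0.1, 0.35], [0.06, 0.03, -0.21], [0.03, -0.02, 0.04]]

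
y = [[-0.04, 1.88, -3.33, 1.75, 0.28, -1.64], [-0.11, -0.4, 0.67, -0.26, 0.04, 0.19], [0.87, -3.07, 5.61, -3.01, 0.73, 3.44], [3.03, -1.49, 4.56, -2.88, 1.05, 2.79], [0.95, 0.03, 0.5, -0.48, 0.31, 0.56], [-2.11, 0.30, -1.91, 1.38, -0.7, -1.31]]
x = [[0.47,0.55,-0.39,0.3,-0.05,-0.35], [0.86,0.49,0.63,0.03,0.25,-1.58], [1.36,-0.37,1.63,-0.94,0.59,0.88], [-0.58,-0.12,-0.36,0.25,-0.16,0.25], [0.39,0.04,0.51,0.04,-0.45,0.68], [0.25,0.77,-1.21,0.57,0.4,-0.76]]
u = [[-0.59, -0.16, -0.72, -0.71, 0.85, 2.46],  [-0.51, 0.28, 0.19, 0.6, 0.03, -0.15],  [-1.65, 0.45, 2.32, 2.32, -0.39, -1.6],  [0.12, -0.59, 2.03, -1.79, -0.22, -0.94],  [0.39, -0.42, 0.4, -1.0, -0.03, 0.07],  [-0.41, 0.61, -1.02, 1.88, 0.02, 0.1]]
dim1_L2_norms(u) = [2.86, 0.87, 4.05, 2.94, 1.22, 2.26]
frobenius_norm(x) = 4.05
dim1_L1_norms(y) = [8.92, 1.67, 16.73, 15.8, 2.83, 7.71]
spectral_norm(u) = 4.64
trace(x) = 1.63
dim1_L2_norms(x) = [0.94, 1.98, 2.58, 0.79, 1.04, 1.78]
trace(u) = 0.29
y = u @ x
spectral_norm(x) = 3.04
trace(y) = 1.29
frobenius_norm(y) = 12.15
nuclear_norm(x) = 7.34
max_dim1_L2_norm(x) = 2.58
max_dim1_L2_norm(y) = 7.94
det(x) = -0.00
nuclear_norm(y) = 15.54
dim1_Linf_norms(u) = [2.46, 0.6, 2.32, 2.03, 1.0, 1.88]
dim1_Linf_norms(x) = [0.55, 1.58, 1.63, 0.58, 0.68, 1.21]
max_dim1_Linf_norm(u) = 2.46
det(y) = -0.00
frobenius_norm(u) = 6.37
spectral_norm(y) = 11.76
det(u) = -0.00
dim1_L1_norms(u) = [5.49, 1.76, 8.73, 5.69, 2.31, 4.04]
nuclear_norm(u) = 10.78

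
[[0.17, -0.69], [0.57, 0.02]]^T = [[0.17,0.57], [-0.69,0.02]]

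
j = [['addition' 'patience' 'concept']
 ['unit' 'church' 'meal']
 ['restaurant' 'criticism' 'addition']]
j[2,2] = 'addition'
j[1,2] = 'meal'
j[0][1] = 'patience'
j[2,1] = 'criticism'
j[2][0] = 'restaurant'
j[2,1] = 'criticism'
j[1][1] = 'church'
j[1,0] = 'unit'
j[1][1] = 'church'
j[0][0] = 'addition'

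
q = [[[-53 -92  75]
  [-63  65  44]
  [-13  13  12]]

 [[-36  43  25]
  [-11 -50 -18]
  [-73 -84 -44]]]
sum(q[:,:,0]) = -249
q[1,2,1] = -84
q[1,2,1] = -84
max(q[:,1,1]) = 65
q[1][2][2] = -44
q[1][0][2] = 25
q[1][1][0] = -11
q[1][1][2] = -18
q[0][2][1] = 13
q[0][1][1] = 65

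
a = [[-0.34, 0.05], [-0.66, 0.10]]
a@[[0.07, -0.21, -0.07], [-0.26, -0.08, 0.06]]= [[-0.04, 0.07, 0.03], [-0.07, 0.13, 0.05]]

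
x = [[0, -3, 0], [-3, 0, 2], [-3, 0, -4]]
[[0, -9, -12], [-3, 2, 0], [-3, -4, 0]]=x@[[1, 0, 0], [0, 3, 4], [0, 1, 0]]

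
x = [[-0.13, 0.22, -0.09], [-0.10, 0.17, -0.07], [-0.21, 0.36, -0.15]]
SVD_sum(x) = [[-0.13, 0.22, -0.09], [-0.10, 0.17, -0.07], [-0.21, 0.36, -0.15]] + [[-0.00, -0.00, 0.00],  [-0.00, -0.00, 0.00],  [0.00, 0.0, -0.0]] + [[0.0, 0.0, 0.00],[-0.0, -0.00, -0.00],[0.00, 0.00, 0.0]]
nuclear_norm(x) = 0.56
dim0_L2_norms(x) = [0.27, 0.45, 0.19]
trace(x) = -0.11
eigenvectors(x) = [[-0.48,  0.58,  -0.87], [-0.37,  0.58,  -0.39], [-0.79,  0.58,  0.3]]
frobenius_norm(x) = 0.56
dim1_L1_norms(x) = [0.44, 0.34, 0.72]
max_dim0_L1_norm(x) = 0.75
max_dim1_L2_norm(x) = 0.44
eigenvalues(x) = [-0.11, 0.0, -0.0]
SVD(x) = [[-0.48, -0.76, -0.44], [-0.37, -0.28, 0.88], [-0.79, 0.59, -0.15]] @ diag([0.5598174672334617, 0.0020984232918855343, 1.917565412343884e-18]) @ [[0.48, -0.81, 0.34], [0.66, 0.08, -0.74], [-0.58, -0.58, -0.58]]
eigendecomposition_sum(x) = [[-0.13, 0.22, -0.09], [-0.1, 0.17, -0.07], [-0.21, 0.36, -0.15]] + [[-0.0, 0.0, -0.0], [-0.0, 0.0, -0.0], [-0.0, 0.00, -0.00]] + [[-0.00, 0.00, 0.00],[-0.00, 0.00, 0.00],[0.0, -0.0, -0.0]]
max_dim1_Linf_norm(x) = 0.36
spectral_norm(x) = 0.56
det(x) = -0.00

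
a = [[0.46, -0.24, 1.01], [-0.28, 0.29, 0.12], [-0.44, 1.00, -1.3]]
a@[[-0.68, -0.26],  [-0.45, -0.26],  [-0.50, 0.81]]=[[-0.71,0.76], [-0.0,0.09], [0.5,-1.20]]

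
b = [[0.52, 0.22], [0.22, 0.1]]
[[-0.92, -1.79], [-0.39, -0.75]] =b @ [[-1.87, -3.62],[0.23, 0.44]]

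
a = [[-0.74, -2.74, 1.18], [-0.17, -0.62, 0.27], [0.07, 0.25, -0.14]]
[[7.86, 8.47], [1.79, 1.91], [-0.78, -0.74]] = a@[[-1.83, 0.21],  [-1.6, -3.6],  [1.80, -1.05]]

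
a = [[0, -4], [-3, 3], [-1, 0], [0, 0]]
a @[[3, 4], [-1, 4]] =[[4, -16], [-12, 0], [-3, -4], [0, 0]]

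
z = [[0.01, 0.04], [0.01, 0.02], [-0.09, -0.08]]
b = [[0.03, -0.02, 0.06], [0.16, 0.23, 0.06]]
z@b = [[0.01, 0.01, 0.0], [0.00, 0.00, 0.00], [-0.02, -0.02, -0.01]]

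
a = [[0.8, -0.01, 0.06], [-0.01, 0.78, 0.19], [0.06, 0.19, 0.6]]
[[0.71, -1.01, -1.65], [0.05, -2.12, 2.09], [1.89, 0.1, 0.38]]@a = [[0.48,  -1.11,  -1.14], [0.19,  -1.26,  0.85], [1.53,  0.13,  0.36]]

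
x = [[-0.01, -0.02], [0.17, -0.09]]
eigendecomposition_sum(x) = [[-0.00+0.04j, (-0.01-0.01j)],  [0.08+0.10j, -0.04-0.00j]] + [[-0.00-0.04j, -0.01+0.01j], [(0.09-0.1j), -0.04+0.00j]]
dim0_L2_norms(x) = [0.17, 0.09]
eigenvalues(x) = [(-0.05+0.04j), (-0.05-0.04j)]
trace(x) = -0.10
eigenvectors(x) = [[0.22+0.24j,  0.22-0.24j], [0.95+0.00j,  (0.95-0j)]]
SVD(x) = [[0.00,1.00], [1.00,-0.0]] @ diag([0.19235455276791943, 0.022354552767919453]) @ [[0.88, -0.47], [-0.47, -0.88]]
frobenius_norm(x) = 0.19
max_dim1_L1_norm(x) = 0.26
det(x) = 0.00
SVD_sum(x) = [[0.0, -0.0], [0.17, -0.09]] + [[-0.01, -0.02], [0.0, 0.00]]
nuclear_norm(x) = 0.21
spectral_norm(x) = 0.19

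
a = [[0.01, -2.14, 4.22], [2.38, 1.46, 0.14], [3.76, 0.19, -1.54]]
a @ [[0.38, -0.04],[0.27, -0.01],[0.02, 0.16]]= [[-0.49, 0.70], [1.30, -0.09], [1.45, -0.4]]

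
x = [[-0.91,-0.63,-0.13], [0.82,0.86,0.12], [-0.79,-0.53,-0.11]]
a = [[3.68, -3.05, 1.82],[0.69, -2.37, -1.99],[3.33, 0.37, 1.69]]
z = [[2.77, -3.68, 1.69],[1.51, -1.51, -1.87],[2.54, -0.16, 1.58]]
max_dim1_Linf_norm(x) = 0.91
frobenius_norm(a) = 7.09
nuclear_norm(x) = 2.08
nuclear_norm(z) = 9.93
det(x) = -0.00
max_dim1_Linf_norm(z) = 3.68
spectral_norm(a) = 6.02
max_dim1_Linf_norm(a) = 3.68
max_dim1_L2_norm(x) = 1.19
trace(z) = 2.84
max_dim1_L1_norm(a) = 8.55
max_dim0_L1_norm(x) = 2.52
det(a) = 26.57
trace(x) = -0.16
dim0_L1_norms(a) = [7.7, 5.79, 5.5]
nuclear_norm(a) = 10.80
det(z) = 24.90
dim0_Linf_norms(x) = [0.91, 0.86, 0.13]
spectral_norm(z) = 5.57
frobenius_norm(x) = 1.89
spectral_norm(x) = 1.88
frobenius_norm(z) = 6.41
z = x + a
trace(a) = 3.00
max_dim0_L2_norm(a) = 5.01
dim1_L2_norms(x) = [1.11, 1.19, 0.96]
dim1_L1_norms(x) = [1.67, 1.8, 1.43]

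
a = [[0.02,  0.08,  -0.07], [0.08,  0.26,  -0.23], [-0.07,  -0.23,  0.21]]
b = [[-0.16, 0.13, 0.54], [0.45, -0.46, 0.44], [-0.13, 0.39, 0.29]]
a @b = [[0.04, -0.06, 0.03],  [0.13, -0.20, 0.09],  [-0.12, 0.18, -0.08]]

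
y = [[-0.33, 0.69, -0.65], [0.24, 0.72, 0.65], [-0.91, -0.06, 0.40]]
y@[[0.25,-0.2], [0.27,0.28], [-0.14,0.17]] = [[0.19, 0.15], [0.16, 0.26], [-0.3, 0.23]]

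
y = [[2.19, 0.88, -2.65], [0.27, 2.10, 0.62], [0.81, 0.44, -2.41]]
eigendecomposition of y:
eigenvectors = [[0.56, 0.89, -0.65], [-0.16, -0.43, -0.74], [0.81, 0.14, -0.17]]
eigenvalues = [-1.94, 1.34, 2.48]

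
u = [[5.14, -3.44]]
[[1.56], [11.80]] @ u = [[8.02, -5.37], [60.65, -40.59]]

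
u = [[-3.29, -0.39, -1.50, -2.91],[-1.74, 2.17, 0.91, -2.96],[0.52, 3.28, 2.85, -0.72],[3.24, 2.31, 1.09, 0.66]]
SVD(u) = [[-0.67, -0.29, 0.37, 0.58],[-0.2, -0.70, 0.15, -0.67],[0.38, -0.64, -0.5, 0.44],[0.61, -0.15, 0.77, 0.14]] @ diag([6.482096165252192, 5.6573258828429385, 1.4502954164903366, 0.1460697252867363]) @ [[0.73,0.38,0.40,0.41], [0.24,-0.68,-0.39,0.58], [0.52,0.21,-0.7,-0.44], [-0.38,0.59,-0.45,0.55]]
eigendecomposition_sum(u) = [[(0.5+0j),  (-1.02+0j),  (-0.95-0j),  0.71-0.00j], [(-0.59+0j),  1.19-0.00j,  (1.11+0j),  (-0.83+0j)], [(-1.43+0j),  2.89-0.00j,  (2.69+0j),  -2.01+0.00j], [(-0.41+0j),  0.83-0.00j,  0.77+0.00j,  -0.58+0.00j]] + [[(-1.86+0.46j), (0.27+1.12j), -0.25-0.07j, (-1.8-0.8j)], [(-0.62+0.91j), 0.54+0.38j, -0.13+0.07j, (-1.08+0.34j)], [1.01+0.26j, (0.16-0.61j), (0.1+0.1j), (0.66+0.85j)], [1.78+1.32j, (0.79-1.06j), 0.12+0.27j, (0.61+2.19j)]] + [[(-1.86-0.46j), (0.27-1.12j), (-0.25+0.07j), -1.80+0.80j],[-0.62-0.91j, (0.54-0.38j), -0.13-0.07j, -1.08-0.34j],[1.01-0.26j, 0.16+0.61j, 0.10-0.10j, (0.66-0.85j)],[1.78-1.32j, 0.79+1.06j, 0.12-0.27j, (0.61-2.19j)]] + [[-0.07-0.00j,  (0.08+0j),  (-0.05-0j),  (-0.02-0j)], [(0.1+0j),  (-0.1-0j),  (0.07+0j),  (0.02+0j)], [-0.07-0.00j,  0.07+0.00j,  (-0.05-0j),  -0.02-0.00j], [0.10+0.00j,  (-0.11-0j),  (0.07+0j),  0.03+0.00j]]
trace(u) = 2.39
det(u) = -7.77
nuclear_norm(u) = 13.74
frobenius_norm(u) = 8.73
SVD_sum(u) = [[-3.14, -1.66, -1.72, -1.77], [-0.93, -0.49, -0.51, -0.53], [1.79, 0.95, 0.98, 1.01], [2.86, 1.51, 1.56, 1.62]] + [[-0.39, 1.11, 0.63, -0.95], [-0.95, 2.68, 1.52, -2.29], [-0.87, 2.44, 1.39, -2.09], [-0.2, 0.56, 0.32, -0.47]] + [[0.28, 0.11, -0.38, -0.24], [0.11, 0.04, -0.15, -0.09], [-0.38, -0.15, 0.51, 0.32], [0.58, 0.23, -0.78, -0.49]] + [[-0.03,0.05,-0.04,0.05],  [0.04,-0.06,0.04,-0.05],  [-0.02,0.04,-0.03,0.04],  [-0.01,0.01,-0.01,0.01]]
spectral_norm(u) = 6.48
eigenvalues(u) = [(3.81+0j), (-0.61+3.13j), (-0.61-3.13j), (-0.2+0j)]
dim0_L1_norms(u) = [8.79, 8.15, 6.35, 7.25]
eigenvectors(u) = [[(-0.3+0j), (-0.37+0.45j), -0.37-0.45j, -0.42+0.00j],[(0.35+0j), 0.01+0.33j, 0.01-0.33j, 0.57+0.00j],[(0.85+0j), (0.29-0.12j), (0.29+0.12j), -0.40+0.00j],[(0.24+0j), (0.67+0j), 0.67-0.00j, 0.58+0.00j]]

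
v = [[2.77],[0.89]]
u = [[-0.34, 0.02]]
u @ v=[[-0.92]]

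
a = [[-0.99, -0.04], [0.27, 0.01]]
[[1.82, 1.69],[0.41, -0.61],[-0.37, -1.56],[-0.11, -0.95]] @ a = [[-1.35,  -0.06],[-0.57,  -0.02],[-0.05,  -0.00],[-0.15,  -0.01]]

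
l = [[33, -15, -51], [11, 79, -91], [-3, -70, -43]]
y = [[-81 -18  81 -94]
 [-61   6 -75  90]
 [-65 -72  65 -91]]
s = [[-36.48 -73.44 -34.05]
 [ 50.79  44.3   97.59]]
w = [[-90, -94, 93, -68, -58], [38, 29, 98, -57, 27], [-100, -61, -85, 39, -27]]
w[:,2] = [93, 98, -85]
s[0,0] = -36.48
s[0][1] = -73.44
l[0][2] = -51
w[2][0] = -100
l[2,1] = -70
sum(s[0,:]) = -143.96999999999997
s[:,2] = [-34.05, 97.59]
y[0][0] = -81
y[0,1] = -18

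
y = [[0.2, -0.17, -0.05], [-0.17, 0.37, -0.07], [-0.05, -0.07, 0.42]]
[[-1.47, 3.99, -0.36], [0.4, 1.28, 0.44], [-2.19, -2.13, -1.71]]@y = [[-0.95,1.75,-0.36], [-0.16,0.37,0.08], [0.01,-0.3,-0.46]]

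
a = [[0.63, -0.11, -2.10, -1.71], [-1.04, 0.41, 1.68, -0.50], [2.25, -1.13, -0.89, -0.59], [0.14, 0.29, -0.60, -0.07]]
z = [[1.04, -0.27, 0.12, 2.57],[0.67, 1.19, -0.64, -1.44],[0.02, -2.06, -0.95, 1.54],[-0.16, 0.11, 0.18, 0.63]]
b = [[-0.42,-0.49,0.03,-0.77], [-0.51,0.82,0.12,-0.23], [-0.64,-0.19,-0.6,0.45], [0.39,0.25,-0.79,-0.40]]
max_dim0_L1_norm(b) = 1.96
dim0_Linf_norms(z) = [1.04, 2.06, 0.95, 2.57]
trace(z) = 1.91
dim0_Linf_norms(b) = [0.64, 0.82, 0.79, 0.77]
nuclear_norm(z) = 7.26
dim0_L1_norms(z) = [1.89, 3.63, 1.89, 6.18]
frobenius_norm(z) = 4.48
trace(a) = 0.08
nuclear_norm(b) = 4.01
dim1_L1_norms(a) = [4.55, 3.63, 4.86, 1.1]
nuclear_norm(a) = 7.25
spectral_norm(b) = 1.01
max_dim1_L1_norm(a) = 4.86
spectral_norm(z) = 3.87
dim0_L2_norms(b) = [1.0, 1.01, 1.0, 1.0]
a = z @ b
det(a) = 2.34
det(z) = -2.35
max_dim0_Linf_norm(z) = 2.57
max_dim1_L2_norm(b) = 1.01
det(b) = -1.01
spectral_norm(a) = 3.86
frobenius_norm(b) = 2.00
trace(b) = -0.60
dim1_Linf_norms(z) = [2.57, 1.44, 2.06, 0.63]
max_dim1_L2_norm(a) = 2.78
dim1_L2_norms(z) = [2.79, 2.09, 2.74, 0.68]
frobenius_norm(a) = 4.47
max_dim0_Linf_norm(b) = 0.82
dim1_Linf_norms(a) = [2.1, 1.68, 2.25, 0.6]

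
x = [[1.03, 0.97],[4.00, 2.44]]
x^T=[[1.03, 4.00], [0.97, 2.44]]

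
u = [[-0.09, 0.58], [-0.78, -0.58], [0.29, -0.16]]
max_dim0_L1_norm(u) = 1.32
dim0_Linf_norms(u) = [0.78, 0.58]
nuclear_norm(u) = 1.61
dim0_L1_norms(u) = [1.16, 1.32]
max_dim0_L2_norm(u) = 0.84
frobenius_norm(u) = 1.18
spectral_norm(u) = 1.03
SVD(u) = [[0.34, 0.81],  [-0.94, 0.24],  [0.09, -0.54]] @ diag([1.0263048816026943, 0.5879611296663068]) @ [[0.71, 0.71], [-0.71, 0.71]]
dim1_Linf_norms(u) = [0.58, 0.78, 0.29]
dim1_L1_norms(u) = [0.67, 1.36, 0.45]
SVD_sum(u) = [[0.24, 0.24],[-0.68, -0.68],[0.07, 0.07]] + [[-0.33, 0.34], [-0.10, 0.1], [0.22, -0.23]]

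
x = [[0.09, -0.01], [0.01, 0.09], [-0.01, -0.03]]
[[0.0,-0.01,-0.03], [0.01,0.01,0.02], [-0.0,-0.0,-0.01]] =x@[[0.04,-0.10,-0.29], [0.15,0.12,0.27]]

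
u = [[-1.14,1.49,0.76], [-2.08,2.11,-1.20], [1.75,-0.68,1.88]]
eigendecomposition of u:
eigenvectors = [[-0.81, 0.29, 0.38], [-0.4, 0.85, 0.87], [0.43, -0.45, -0.31]]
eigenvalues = [-0.8, 2.03, 1.62]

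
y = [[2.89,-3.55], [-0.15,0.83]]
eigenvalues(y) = [3.12, 0.6]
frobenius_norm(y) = 4.65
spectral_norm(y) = 4.64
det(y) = 1.87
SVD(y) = [[-0.99,0.16], [0.16,0.99]] @ diag([4.6372453358684895, 0.4024371938152993]) @ [[-0.62, 0.78], [0.78, 0.62]]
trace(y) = 3.72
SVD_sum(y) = [[2.84, -3.59],[-0.46, 0.58]] + [[0.05,0.04], [0.31,0.25]]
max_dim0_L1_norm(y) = 4.38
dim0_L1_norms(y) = [3.04, 4.38]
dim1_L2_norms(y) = [4.58, 0.84]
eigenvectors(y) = [[1.00,0.84], [-0.07,0.54]]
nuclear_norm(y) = 5.04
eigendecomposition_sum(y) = [[2.84, -4.39],[-0.19, 0.29]] + [[0.05, 0.84], [0.04, 0.54]]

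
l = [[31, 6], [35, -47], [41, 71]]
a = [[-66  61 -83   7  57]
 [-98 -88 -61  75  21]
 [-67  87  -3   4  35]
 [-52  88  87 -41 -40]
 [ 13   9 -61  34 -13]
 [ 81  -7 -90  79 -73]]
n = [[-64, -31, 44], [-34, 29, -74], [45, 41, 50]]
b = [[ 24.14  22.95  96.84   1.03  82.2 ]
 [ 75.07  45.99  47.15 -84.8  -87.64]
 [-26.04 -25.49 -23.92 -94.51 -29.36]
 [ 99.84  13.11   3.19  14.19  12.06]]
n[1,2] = -74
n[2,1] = 41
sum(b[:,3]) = -164.09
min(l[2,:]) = 41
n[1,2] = -74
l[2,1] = 71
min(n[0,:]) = -64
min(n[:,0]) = -64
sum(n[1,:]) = -79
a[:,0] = [-66, -98, -67, -52, 13, 81]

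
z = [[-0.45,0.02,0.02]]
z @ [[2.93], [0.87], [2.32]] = [[-1.25]]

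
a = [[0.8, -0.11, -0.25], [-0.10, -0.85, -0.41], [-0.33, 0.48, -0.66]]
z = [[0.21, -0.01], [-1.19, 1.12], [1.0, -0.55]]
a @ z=[[0.05, 0.01], [0.58, -0.73], [-1.3, 0.9]]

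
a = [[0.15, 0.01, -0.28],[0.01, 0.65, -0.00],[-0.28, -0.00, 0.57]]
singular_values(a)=[0.71, 0.65, 0.01]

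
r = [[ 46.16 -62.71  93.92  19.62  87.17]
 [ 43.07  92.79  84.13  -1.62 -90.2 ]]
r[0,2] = 93.92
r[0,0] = 46.16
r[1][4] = -90.2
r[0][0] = 46.16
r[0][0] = 46.16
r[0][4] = 87.17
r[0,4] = 87.17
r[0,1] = -62.71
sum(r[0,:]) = 184.16000000000003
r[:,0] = [46.16, 43.07]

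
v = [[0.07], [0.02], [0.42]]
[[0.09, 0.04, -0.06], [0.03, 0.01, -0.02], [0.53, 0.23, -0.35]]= v@[[1.27,0.55,-0.84]]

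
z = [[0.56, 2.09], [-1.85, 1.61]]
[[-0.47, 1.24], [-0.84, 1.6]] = z@[[0.21, -0.28], [-0.28, 0.67]]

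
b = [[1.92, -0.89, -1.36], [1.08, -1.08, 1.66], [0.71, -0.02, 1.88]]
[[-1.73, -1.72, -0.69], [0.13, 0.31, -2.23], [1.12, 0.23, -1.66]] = b@[[-0.09, -0.8, -0.6], [0.77, -0.44, 0.47], [0.64, 0.42, -0.65]]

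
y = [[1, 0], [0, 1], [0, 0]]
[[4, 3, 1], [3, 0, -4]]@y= [[4, 3], [3, 0]]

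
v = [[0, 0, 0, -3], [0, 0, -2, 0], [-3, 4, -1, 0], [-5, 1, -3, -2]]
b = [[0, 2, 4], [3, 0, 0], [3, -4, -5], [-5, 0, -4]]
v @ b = [[15, 0, 12], [-6, 8, 10], [9, -2, -7], [4, 2, 3]]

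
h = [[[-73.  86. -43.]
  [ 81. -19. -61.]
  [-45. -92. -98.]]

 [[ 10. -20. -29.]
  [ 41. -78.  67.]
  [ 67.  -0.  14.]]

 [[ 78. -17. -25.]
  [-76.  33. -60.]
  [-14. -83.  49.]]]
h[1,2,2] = 14.0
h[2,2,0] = -14.0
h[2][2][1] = -83.0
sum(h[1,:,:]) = 72.0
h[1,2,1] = -0.0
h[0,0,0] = -73.0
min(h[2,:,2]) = -60.0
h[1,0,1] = -20.0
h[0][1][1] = -19.0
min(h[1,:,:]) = -78.0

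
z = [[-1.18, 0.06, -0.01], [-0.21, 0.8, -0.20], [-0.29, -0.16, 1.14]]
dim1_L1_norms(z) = [1.25, 1.21, 1.59]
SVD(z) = [[-0.7, 0.60, 0.39], [0.00, 0.55, -0.83], [-0.72, -0.58, -0.39]] @ diag([1.3130025571118438, 1.1655409310283813, 0.6686094698067424]) @ [[0.79, 0.06, -0.62], [-0.56, 0.49, -0.67], [-0.26, -0.87, -0.42]]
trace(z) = 0.76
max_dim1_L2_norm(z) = 1.19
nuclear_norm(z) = 3.15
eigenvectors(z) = [[-0.98,0.03,-0.01], [-0.12,0.93,-0.42], [-0.13,0.37,0.91]]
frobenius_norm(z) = 1.88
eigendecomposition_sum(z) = [[-1.18, 0.04, -0.00], [-0.14, 0.00, -0.0], [-0.16, 0.00, -0.00]] + [[-0.00, 0.02, 0.01], [-0.11, 0.61, 0.28], [-0.04, 0.24, 0.11]] + [[0.00, 0.01, -0.02], [0.04, 0.19, -0.48], [-0.09, -0.40, 1.03]]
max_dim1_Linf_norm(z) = 1.18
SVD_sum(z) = [[-0.72, -0.05, 0.57], [0.00, 0.0, -0.00], [-0.74, -0.05, 0.58]] + [[-0.39, 0.34, -0.47], [-0.36, 0.31, -0.43], [0.38, -0.33, 0.45]] + [[-0.07, -0.23, -0.11], [0.15, 0.49, 0.23], [0.07, 0.23, 0.11]]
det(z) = -1.02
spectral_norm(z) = 1.31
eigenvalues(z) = [-1.17, 0.71, 1.22]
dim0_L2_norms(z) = [1.23, 0.82, 1.16]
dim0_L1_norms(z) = [1.68, 1.02, 1.35]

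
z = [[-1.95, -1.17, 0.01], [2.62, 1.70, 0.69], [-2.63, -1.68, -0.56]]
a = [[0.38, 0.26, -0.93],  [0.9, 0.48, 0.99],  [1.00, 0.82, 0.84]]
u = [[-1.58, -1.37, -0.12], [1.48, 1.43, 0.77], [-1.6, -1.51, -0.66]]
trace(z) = -0.81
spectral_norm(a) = 2.10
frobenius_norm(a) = 2.34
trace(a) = 1.70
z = u @ a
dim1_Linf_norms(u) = [1.58, 1.48, 1.6]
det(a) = -0.33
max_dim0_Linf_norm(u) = 1.6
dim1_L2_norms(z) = [2.27, 3.2, 3.17]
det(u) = -0.00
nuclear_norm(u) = 4.26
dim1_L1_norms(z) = [3.13, 5.01, 4.87]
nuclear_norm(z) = 5.45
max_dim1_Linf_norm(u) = 1.6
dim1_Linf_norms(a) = [0.93, 0.99, 1.0]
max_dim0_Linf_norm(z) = 2.63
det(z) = 0.00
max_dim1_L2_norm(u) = 2.3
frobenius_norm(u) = 3.81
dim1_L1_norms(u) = [3.07, 3.68, 3.77]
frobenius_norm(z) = 5.05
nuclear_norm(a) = 3.28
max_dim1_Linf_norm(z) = 2.63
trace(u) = -0.81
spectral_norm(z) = 5.03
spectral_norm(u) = 3.78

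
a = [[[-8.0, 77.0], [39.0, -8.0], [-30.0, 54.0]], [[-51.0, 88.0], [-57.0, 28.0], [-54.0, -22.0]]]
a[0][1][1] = -8.0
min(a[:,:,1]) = -22.0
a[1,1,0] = -57.0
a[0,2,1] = 54.0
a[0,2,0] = -30.0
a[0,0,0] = -8.0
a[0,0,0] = -8.0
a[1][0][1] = 88.0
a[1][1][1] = 28.0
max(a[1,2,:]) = -22.0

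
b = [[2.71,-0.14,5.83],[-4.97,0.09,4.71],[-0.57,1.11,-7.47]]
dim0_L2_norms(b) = [5.69, 1.12, 10.58]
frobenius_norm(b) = 12.07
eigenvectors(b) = [[(0.19+0.28j), 0.19-0.28j, -0.38+0.00j],[(-0.93+0j), (-0.93-0j), (-0.62+0j)],[(-0.12+0j), -0.12-0.00j, 0.69+0.00j]]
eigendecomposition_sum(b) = [[(1.37+0.13j), 0.20-0.35j, 0.93-0.25j], [(-2.46+2.91j), (0.48+1j), (-0.91+2.5j)], [(-0.32+0.39j), (0.07+0.13j), (-0.11+0.33j)]] + [[(1.37-0.13j), 0.20+0.35j, 0.93+0.25j], [-2.46-2.91j, (0.48-1j), (-0.91-2.5j)], [-0.32-0.39j, 0.07-0.13j, (-0.11-0.33j)]] + [[-0.04+0.00j,-0.53+0.00j,(3.97+0j)], [(-0.06+0j),-0.88+0.00j,6.53+0.00j], [(0.07-0j),0.98-0.00j,(-7.24-0j)]]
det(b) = -42.28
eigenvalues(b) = [(1.74+1.46j), (1.74-1.46j), (-8.16+0j)]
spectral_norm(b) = 10.62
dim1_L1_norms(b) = [8.68, 9.77, 9.15]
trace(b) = -4.67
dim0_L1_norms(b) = [8.25, 1.34, 18.01]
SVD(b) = [[-0.54,  0.51,  0.67], [-0.46,  -0.84,  0.28], [0.71,  -0.16,  0.69]] @ diag([10.619817426796255, 5.686199060360177, 0.7001557451550495]) @ [[0.04, 0.08, -1.00], [1.00, -0.06, 0.04], [0.05, 1.0, 0.08]]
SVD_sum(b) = [[-0.23, -0.44, 5.69], [-0.2, -0.38, 4.87], [0.3, 0.58, -7.48]] + [[2.91,  -0.17,  0.10], [-4.78,  0.27,  -0.17], [-0.90,  0.05,  -0.03]] + [[0.03, 0.47, 0.04], [0.01, 0.19, 0.02], [0.03, 0.48, 0.04]]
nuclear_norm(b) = 17.01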